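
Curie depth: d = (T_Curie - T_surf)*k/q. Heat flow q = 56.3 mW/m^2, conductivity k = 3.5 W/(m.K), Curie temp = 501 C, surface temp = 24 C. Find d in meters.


T_Curie - T_surf = 501 - 24 = 477 C
Convert q to W/m^2: 56.3 mW/m^2 = 0.0563 W/m^2
d = 477 * 3.5 / 0.0563 = 29653.64 m

29653.64


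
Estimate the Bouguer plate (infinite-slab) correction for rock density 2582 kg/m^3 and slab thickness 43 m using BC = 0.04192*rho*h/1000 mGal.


BC = 0.04192 * rho * h / 1000
= 0.04192 * 2582 * 43 / 1000
= 4.6542 mGal

4.6542


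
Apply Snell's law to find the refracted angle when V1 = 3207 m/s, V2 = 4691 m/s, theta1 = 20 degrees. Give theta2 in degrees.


sin(theta1) = sin(20 deg) = 0.34202
sin(theta2) = V2/V1 * sin(theta1) = 4691/3207 * 0.34202 = 0.500286
theta2 = arcsin(0.500286) = 30.0189 degrees

30.0189


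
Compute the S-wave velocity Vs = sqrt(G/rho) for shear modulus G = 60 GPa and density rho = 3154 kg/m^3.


Convert G to Pa: G = 60e9 Pa
Compute G/rho = 60e9 / 3154 = 19023462.2701
Vs = sqrt(19023462.2701) = 4361.59 m/s

4361.59


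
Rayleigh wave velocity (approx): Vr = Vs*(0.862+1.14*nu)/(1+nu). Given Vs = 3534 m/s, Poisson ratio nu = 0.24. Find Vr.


Numerator factor = 0.862 + 1.14*0.24 = 1.1356
Denominator = 1 + 0.24 = 1.24
Vr = 3534 * 1.1356 / 1.24 = 3236.46 m/s

3236.46


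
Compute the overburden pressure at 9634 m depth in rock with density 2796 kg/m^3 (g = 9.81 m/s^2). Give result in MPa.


P = rho * g * z / 1e6
= 2796 * 9.81 * 9634 / 1e6
= 264248673.84 / 1e6
= 264.2487 MPa

264.2487


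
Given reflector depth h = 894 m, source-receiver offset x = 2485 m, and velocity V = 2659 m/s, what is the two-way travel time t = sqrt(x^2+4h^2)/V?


x^2 + 4h^2 = 2485^2 + 4*894^2 = 6175225 + 3196944 = 9372169
sqrt(9372169) = 3061.3998
t = 3061.3998 / 2659 = 1.1513 s

1.1513


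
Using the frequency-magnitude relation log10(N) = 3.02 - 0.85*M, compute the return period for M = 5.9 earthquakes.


log10(N) = 3.02 - 0.85*5.9 = -1.995
N = 10^-1.995 = 0.010116
T = 1/N = 1/0.010116 = 98.8553 years

98.8553


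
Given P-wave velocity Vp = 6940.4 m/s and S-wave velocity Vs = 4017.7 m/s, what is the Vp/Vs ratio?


Vp/Vs = 6940.4 / 4017.7
= 1.7275

1.7275


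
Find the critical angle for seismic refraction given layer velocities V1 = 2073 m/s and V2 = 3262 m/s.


V1/V2 = 2073/3262 = 0.6355
theta_c = arcsin(0.6355) = 39.4571 degrees

39.4571


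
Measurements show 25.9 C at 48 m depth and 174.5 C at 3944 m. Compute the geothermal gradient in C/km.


dT = 174.5 - 25.9 = 148.6 C
dz = 3944 - 48 = 3896 m
gradient = dT/dz * 1000 = 148.6/3896 * 1000 = 38.1417 C/km

38.1417


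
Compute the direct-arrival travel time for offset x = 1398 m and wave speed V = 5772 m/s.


t = x / V
= 1398 / 5772
= 0.2422 s

0.2422


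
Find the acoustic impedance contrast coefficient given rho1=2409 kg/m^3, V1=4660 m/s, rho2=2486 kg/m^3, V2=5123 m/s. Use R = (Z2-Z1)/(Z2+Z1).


Z1 = 2409 * 4660 = 11225940
Z2 = 2486 * 5123 = 12735778
R = (12735778 - 11225940) / (12735778 + 11225940) = 1509838 / 23961718 = 0.063

0.063


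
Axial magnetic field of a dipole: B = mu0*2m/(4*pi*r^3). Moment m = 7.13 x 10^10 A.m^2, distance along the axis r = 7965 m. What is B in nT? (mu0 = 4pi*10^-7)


m = 7.13 x 10^10 = 71300000000 A.m^2
2m = 142600000000 A.m^2
r^3 = 7965^3 = 505309357125
B = (4pi*10^-7) * 142600000000 / (4*pi * 505309357125) * 1e9
= 179196.444961 / 6349904656536.33 * 1e9
= 28.2203 nT

28.2203


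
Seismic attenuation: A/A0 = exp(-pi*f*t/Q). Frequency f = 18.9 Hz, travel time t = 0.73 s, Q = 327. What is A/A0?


pi*f*t/Q = pi*18.9*0.73/327 = 0.132552
A/A0 = exp(-0.132552) = 0.875857

0.875857


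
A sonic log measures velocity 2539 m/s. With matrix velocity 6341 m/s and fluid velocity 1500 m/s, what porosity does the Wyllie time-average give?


1/V - 1/Vm = 1/2539 - 1/6341 = 0.00023615
1/Vf - 1/Vm = 1/1500 - 1/6341 = 0.00050896
phi = 0.00023615 / 0.00050896 = 0.464

0.464


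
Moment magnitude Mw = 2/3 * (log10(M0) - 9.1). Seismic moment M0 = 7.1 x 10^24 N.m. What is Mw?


log10(M0) = log10(7.1 x 10^24) = 24.8513
Mw = 2/3 * (24.8513 - 9.1)
= 2/3 * 15.7513
= 10.5

10.5


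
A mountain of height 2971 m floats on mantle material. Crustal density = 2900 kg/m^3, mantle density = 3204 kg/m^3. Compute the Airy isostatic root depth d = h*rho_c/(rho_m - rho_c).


rho_m - rho_c = 3204 - 2900 = 304
d = 2971 * 2900 / 304
= 8615900 / 304
= 28341.78 m

28341.78


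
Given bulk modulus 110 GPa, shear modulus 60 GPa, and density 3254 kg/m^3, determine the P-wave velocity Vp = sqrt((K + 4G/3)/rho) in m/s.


First compute the effective modulus:
K + 4G/3 = 110e9 + 4*60e9/3 = 190000000000.0 Pa
Then divide by density:
190000000000.0 / 3254 = 58389674.2471 Pa/(kg/m^3)
Take the square root:
Vp = sqrt(58389674.2471) = 7641.31 m/s

7641.31


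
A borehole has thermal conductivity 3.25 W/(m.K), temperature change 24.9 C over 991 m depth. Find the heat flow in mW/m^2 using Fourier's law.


q = k * dT / dz * 1000
= 3.25 * 24.9 / 991 * 1000
= 0.08166 * 1000
= 81.6599 mW/m^2

81.6599


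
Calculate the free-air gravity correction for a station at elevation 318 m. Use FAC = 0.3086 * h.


FAC = 0.3086 * h
= 0.3086 * 318
= 98.1348 mGal

98.1348


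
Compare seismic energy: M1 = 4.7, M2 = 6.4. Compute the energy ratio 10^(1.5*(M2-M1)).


M2 - M1 = 6.4 - 4.7 = 1.7
1.5 * 1.7 = 2.55
ratio = 10^2.55 = 354.81

354.81


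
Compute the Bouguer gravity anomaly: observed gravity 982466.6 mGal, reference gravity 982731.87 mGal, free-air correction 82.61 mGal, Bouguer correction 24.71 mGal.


BA = g_obs - g_ref + FAC - BC
= 982466.6 - 982731.87 + 82.61 - 24.71
= -207.37 mGal

-207.37


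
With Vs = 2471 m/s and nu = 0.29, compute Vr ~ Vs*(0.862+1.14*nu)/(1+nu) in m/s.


Numerator factor = 0.862 + 1.14*0.29 = 1.1926
Denominator = 1 + 0.29 = 1.29
Vr = 2471 * 1.1926 / 1.29 = 2284.43 m/s

2284.43


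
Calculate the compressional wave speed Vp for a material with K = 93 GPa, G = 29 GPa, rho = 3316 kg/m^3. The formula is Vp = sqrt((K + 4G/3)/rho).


First compute the effective modulus:
K + 4G/3 = 93e9 + 4*29e9/3 = 131666666666.67 Pa
Then divide by density:
131666666666.67 / 3316 = 39706473.663 Pa/(kg/m^3)
Take the square root:
Vp = sqrt(39706473.663) = 6301.31 m/s

6301.31


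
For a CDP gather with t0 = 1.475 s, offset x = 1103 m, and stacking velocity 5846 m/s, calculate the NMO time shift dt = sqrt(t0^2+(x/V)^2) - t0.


x/Vnmo = 1103/5846 = 0.188676
(x/Vnmo)^2 = 0.035599
t0^2 = 2.175625
sqrt(2.175625 + 0.035599) = 1.487018
dt = 1.487018 - 1.475 = 0.012018

0.012018


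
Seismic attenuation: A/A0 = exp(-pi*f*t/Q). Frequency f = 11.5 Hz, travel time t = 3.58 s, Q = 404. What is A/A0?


pi*f*t/Q = pi*11.5*3.58/404 = 0.320147
A/A0 = exp(-0.320147) = 0.726042

0.726042


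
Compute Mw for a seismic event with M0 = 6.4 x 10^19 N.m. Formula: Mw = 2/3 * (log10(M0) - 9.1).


log10(M0) = log10(6.4 x 10^19) = 19.8062
Mw = 2/3 * (19.8062 - 9.1)
= 2/3 * 10.7062
= 7.14

7.14


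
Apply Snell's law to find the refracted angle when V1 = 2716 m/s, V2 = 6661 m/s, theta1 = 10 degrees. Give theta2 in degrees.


sin(theta1) = sin(10 deg) = 0.173648
sin(theta2) = V2/V1 * sin(theta1) = 6661/2716 * 0.173648 = 0.425873
theta2 = arcsin(0.425873) = 25.2059 degrees

25.2059


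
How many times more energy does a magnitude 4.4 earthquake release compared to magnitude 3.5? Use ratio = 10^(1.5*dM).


M2 - M1 = 4.4 - 3.5 = 0.9
1.5 * 0.9 = 1.35
ratio = 10^1.35 = 22.39

22.39


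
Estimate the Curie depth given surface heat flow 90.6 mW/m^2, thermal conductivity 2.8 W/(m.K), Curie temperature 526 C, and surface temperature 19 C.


T_Curie - T_surf = 526 - 19 = 507 C
Convert q to W/m^2: 90.6 mW/m^2 = 0.0906 W/m^2
d = 507 * 2.8 / 0.0906 = 15668.87 m

15668.87


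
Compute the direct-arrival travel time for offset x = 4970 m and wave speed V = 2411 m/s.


t = x / V
= 4970 / 2411
= 2.0614 s

2.0614


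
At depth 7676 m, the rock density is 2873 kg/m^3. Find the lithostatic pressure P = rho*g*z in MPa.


P = rho * g * z / 1e6
= 2873 * 9.81 * 7676 / 1e6
= 216341381.88 / 1e6
= 216.3414 MPa

216.3414


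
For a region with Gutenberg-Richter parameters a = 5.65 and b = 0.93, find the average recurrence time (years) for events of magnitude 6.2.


log10(N) = 5.65 - 0.93*6.2 = -0.116
N = 10^-0.116 = 0.765597
T = 1/N = 1/0.765597 = 1.3062 years

1.3062


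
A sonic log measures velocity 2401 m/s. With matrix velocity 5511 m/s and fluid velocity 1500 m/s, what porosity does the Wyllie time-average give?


1/V - 1/Vm = 1/2401 - 1/5511 = 0.00023504
1/Vf - 1/Vm = 1/1500 - 1/5511 = 0.00048521
phi = 0.00023504 / 0.00048521 = 0.4844

0.4844


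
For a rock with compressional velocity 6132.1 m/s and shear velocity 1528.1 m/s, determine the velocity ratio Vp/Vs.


Vp/Vs = 6132.1 / 1528.1
= 4.0129

4.0129


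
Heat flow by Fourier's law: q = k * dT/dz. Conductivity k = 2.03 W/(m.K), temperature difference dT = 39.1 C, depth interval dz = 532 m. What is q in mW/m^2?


q = k * dT / dz * 1000
= 2.03 * 39.1 / 532 * 1000
= 0.149197 * 1000
= 149.1974 mW/m^2

149.1974


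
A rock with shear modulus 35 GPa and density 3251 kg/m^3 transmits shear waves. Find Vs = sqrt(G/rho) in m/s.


Convert G to Pa: G = 35e9 Pa
Compute G/rho = 35e9 / 3251 = 10765918.179
Vs = sqrt(10765918.179) = 3281.15 m/s

3281.15


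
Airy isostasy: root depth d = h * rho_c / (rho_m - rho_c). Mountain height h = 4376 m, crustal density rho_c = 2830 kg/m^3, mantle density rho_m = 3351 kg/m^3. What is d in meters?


rho_m - rho_c = 3351 - 2830 = 521
d = 4376 * 2830 / 521
= 12384080 / 521
= 23769.83 m

23769.83


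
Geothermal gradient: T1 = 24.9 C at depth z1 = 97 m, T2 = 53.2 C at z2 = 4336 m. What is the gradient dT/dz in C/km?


dT = 53.2 - 24.9 = 28.3 C
dz = 4336 - 97 = 4239 m
gradient = dT/dz * 1000 = 28.3/4239 * 1000 = 6.6761 C/km

6.6761


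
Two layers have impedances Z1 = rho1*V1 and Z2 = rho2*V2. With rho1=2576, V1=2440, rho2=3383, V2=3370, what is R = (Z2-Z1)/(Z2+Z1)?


Z1 = 2576 * 2440 = 6285440
Z2 = 3383 * 3370 = 11400710
R = (11400710 - 6285440) / (11400710 + 6285440) = 5115270 / 17686150 = 0.2892

0.2892


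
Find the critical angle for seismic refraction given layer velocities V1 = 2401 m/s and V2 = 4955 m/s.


V1/V2 = 2401/4955 = 0.484561
theta_c = arcsin(0.484561) = 28.9837 degrees

28.9837


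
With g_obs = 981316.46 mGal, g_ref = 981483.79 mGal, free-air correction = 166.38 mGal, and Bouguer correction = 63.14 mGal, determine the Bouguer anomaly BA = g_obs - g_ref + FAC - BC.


BA = g_obs - g_ref + FAC - BC
= 981316.46 - 981483.79 + 166.38 - 63.14
= -64.09 mGal

-64.09


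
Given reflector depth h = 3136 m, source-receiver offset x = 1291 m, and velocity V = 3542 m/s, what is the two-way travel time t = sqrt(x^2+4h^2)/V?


x^2 + 4h^2 = 1291^2 + 4*3136^2 = 1666681 + 39337984 = 41004665
sqrt(41004665) = 6403.4885
t = 6403.4885 / 3542 = 1.8079 s

1.8079


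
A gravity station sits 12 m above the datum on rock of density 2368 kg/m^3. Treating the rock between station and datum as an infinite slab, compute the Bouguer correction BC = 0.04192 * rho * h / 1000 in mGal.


BC = 0.04192 * rho * h / 1000
= 0.04192 * 2368 * 12 / 1000
= 1.1912 mGal

1.1912


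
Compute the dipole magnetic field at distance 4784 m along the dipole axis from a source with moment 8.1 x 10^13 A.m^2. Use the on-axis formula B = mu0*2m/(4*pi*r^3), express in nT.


m = 8.1 x 10^13 = 81000000000000 A.m^2
2m = 162000000000000 A.m^2
r^3 = 4784^3 = 109489762304
B = (4pi*10^-7) * 162000000000000 / (4*pi * 109489762304) * 1e9
= 203575203.952619 / 1375888931590.16 * 1e9
= 147959.0389 nT

147959.0389


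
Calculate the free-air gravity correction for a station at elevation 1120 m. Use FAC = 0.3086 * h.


FAC = 0.3086 * h
= 0.3086 * 1120
= 345.632 mGal

345.632


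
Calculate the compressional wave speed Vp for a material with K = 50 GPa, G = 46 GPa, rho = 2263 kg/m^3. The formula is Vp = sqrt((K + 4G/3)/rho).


First compute the effective modulus:
K + 4G/3 = 50e9 + 4*46e9/3 = 111333333333.33 Pa
Then divide by density:
111333333333.33 / 2263 = 49197230.8146 Pa/(kg/m^3)
Take the square root:
Vp = sqrt(49197230.8146) = 7014.07 m/s

7014.07


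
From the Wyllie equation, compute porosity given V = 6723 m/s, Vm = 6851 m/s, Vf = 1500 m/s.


1/V - 1/Vm = 1/6723 - 1/6851 = 2.78e-06
1/Vf - 1/Vm = 1/1500 - 1/6851 = 0.0005207
phi = 2.78e-06 / 0.0005207 = 0.0053

0.0053


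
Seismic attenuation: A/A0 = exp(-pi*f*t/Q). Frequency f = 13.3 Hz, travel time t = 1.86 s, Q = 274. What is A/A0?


pi*f*t/Q = pi*13.3*1.86/274 = 0.283638
A/A0 = exp(-0.283638) = 0.753039

0.753039


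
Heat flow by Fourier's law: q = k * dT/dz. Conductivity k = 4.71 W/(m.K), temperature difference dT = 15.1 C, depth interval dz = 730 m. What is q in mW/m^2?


q = k * dT / dz * 1000
= 4.71 * 15.1 / 730 * 1000
= 0.097426 * 1000
= 97.426 mW/m^2

97.426


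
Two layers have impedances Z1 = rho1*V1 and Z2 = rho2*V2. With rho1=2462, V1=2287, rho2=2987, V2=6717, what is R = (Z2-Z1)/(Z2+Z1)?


Z1 = 2462 * 2287 = 5630594
Z2 = 2987 * 6717 = 20063679
R = (20063679 - 5630594) / (20063679 + 5630594) = 14433085 / 25694273 = 0.5617

0.5617


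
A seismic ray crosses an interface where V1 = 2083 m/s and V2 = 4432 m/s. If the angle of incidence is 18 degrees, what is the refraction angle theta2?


sin(theta1) = sin(18 deg) = 0.309017
sin(theta2) = V2/V1 * sin(theta1) = 4432/2083 * 0.309017 = 0.657496
theta2 = arcsin(0.657496) = 41.1092 degrees

41.1092


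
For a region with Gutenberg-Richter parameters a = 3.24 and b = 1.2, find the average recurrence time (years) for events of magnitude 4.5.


log10(N) = 3.24 - 1.2*4.5 = -2.16
N = 10^-2.16 = 0.006918
T = 1/N = 1/0.006918 = 144.544 years

144.544


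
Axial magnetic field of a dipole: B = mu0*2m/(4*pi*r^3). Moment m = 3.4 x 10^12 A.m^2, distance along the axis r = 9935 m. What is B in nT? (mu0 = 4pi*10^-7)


m = 3.4 x 10^12 = 3400000000000 A.m^2
2m = 6800000000000 A.m^2
r^3 = 9935^3 = 980626475375
B = (4pi*10^-7) * 6800000000000 / (4*pi * 980626475375) * 1e9
= 8545132.017764 / 12322915723815.01 * 1e9
= 693.4343 nT

693.4343


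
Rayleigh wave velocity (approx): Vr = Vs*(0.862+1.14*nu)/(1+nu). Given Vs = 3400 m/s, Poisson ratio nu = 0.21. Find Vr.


Numerator factor = 0.862 + 1.14*0.21 = 1.1014
Denominator = 1 + 0.21 = 1.21
Vr = 3400 * 1.1014 / 1.21 = 3094.84 m/s

3094.84


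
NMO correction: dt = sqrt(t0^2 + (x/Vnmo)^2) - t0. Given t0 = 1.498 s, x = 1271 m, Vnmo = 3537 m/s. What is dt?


x/Vnmo = 1271/3537 = 0.359344
(x/Vnmo)^2 = 0.129128
t0^2 = 2.244004
sqrt(2.244004 + 0.129128) = 1.540497
dt = 1.540497 - 1.498 = 0.042497

0.042497


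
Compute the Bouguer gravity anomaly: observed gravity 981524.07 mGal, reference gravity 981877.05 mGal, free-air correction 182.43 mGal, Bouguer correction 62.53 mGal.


BA = g_obs - g_ref + FAC - BC
= 981524.07 - 981877.05 + 182.43 - 62.53
= -233.08 mGal

-233.08


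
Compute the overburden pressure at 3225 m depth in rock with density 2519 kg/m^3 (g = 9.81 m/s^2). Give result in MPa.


P = rho * g * z / 1e6
= 2519 * 9.81 * 3225 / 1e6
= 79694232.75 / 1e6
= 79.6942 MPa

79.6942


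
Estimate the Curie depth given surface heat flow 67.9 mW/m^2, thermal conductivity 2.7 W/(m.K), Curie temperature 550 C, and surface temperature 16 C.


T_Curie - T_surf = 550 - 16 = 534 C
Convert q to W/m^2: 67.9 mW/m^2 = 0.0679 W/m^2
d = 534 * 2.7 / 0.0679 = 21234.17 m

21234.17


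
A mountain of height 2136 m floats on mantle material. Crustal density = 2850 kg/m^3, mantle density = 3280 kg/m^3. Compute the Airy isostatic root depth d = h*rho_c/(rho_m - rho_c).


rho_m - rho_c = 3280 - 2850 = 430
d = 2136 * 2850 / 430
= 6087600 / 430
= 14157.21 m

14157.21


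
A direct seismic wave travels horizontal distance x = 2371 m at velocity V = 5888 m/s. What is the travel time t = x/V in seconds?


t = x / V
= 2371 / 5888
= 0.4027 s

0.4027


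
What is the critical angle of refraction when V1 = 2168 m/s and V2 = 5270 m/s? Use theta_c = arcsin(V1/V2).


V1/V2 = 2168/5270 = 0.411385
theta_c = arcsin(0.411385) = 24.2919 degrees

24.2919


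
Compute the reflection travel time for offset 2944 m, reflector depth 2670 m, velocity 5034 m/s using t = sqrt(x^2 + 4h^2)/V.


x^2 + 4h^2 = 2944^2 + 4*2670^2 = 8667136 + 28515600 = 37182736
sqrt(37182736) = 6097.7648
t = 6097.7648 / 5034 = 1.2113 s

1.2113


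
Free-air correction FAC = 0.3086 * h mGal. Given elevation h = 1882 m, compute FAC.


FAC = 0.3086 * h
= 0.3086 * 1882
= 580.7852 mGal

580.7852


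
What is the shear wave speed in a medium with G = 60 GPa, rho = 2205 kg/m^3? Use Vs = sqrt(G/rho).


Convert G to Pa: G = 60e9 Pa
Compute G/rho = 60e9 / 2205 = 27210884.3537
Vs = sqrt(27210884.3537) = 5216.41 m/s

5216.41


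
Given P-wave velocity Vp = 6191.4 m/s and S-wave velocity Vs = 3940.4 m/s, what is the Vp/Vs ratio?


Vp/Vs = 6191.4 / 3940.4
= 1.5713

1.5713


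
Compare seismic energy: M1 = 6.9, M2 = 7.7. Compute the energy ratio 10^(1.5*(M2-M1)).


M2 - M1 = 7.7 - 6.9 = 0.8
1.5 * 0.8 = 1.2
ratio = 10^1.2 = 15.85

15.85


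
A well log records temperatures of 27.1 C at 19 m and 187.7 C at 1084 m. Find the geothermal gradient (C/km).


dT = 187.7 - 27.1 = 160.6 C
dz = 1084 - 19 = 1065 m
gradient = dT/dz * 1000 = 160.6/1065 * 1000 = 150.7981 C/km

150.7981


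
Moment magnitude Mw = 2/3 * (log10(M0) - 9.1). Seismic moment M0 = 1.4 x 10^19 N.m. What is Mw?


log10(M0) = log10(1.4 x 10^19) = 19.1461
Mw = 2/3 * (19.1461 - 9.1)
= 2/3 * 10.0461
= 6.7

6.7


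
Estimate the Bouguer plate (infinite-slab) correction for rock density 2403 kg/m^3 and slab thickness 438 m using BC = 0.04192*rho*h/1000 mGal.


BC = 0.04192 * rho * h / 1000
= 0.04192 * 2403 * 438 / 1000
= 44.1214 mGal

44.1214


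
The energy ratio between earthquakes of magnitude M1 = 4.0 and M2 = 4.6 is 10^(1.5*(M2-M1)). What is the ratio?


M2 - M1 = 4.6 - 4.0 = 0.6
1.5 * 0.6 = 0.9
ratio = 10^0.9 = 7.94

7.94


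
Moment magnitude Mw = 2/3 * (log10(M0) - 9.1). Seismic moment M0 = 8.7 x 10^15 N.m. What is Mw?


log10(M0) = log10(8.7 x 10^15) = 15.9395
Mw = 2/3 * (15.9395 - 9.1)
= 2/3 * 6.8395
= 4.56

4.56


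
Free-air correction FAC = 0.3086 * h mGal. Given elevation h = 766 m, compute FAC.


FAC = 0.3086 * h
= 0.3086 * 766
= 236.3876 mGal

236.3876


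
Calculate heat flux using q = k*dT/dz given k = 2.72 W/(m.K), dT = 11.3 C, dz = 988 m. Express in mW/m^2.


q = k * dT / dz * 1000
= 2.72 * 11.3 / 988 * 1000
= 0.031109 * 1000
= 31.1093 mW/m^2

31.1093


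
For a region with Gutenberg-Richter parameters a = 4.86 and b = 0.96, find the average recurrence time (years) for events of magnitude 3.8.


log10(N) = 4.86 - 0.96*3.8 = 1.212
N = 10^1.212 = 16.29296
T = 1/N = 1/16.29296 = 0.0614 years

0.0614


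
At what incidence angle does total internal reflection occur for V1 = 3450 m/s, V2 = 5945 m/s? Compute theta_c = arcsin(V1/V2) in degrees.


V1/V2 = 3450/5945 = 0.58032
theta_c = arcsin(0.58032) = 35.473 degrees

35.473


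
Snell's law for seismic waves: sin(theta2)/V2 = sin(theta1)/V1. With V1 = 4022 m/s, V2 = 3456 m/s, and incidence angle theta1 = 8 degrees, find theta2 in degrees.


sin(theta1) = sin(8 deg) = 0.139173
sin(theta2) = V2/V1 * sin(theta1) = 3456/4022 * 0.139173 = 0.119588
theta2 = arcsin(0.119588) = 6.8683 degrees

6.8683


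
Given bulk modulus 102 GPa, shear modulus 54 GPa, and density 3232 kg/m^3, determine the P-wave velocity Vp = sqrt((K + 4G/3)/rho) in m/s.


First compute the effective modulus:
K + 4G/3 = 102e9 + 4*54e9/3 = 174000000000.0 Pa
Then divide by density:
174000000000.0 / 3232 = 53836633.6634 Pa/(kg/m^3)
Take the square root:
Vp = sqrt(53836633.6634) = 7337.35 m/s

7337.35


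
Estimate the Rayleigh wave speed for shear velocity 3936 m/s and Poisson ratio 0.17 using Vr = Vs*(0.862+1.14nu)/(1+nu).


Numerator factor = 0.862 + 1.14*0.17 = 1.0558
Denominator = 1 + 0.17 = 1.17
Vr = 3936 * 1.0558 / 1.17 = 3551.82 m/s

3551.82


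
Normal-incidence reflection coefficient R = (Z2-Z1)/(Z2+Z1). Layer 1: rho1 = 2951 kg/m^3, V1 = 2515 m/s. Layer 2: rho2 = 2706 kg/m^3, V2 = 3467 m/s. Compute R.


Z1 = 2951 * 2515 = 7421765
Z2 = 2706 * 3467 = 9381702
R = (9381702 - 7421765) / (9381702 + 7421765) = 1959937 / 16803467 = 0.1166

0.1166


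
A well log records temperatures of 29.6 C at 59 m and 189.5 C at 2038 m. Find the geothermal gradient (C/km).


dT = 189.5 - 29.6 = 159.9 C
dz = 2038 - 59 = 1979 m
gradient = dT/dz * 1000 = 159.9/1979 * 1000 = 80.7984 C/km

80.7984


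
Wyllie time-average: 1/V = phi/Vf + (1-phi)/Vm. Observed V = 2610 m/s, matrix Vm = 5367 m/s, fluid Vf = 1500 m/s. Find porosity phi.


1/V - 1/Vm = 1/2610 - 1/5367 = 0.00019682
1/Vf - 1/Vm = 1/1500 - 1/5367 = 0.00048034
phi = 0.00019682 / 0.00048034 = 0.4097

0.4097


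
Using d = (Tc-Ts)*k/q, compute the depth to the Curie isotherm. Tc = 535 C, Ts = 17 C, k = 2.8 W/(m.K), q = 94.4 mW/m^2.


T_Curie - T_surf = 535 - 17 = 518 C
Convert q to W/m^2: 94.4 mW/m^2 = 0.0944 W/m^2
d = 518 * 2.8 / 0.0944 = 15364.41 m

15364.41


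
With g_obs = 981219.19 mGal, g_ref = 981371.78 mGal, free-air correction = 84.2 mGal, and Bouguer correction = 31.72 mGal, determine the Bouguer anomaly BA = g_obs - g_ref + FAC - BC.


BA = g_obs - g_ref + FAC - BC
= 981219.19 - 981371.78 + 84.2 - 31.72
= -100.11 mGal

-100.11


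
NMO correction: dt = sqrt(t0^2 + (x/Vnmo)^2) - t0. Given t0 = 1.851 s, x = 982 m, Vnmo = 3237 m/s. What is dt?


x/Vnmo = 982/3237 = 0.303367
(x/Vnmo)^2 = 0.092032
t0^2 = 3.426201
sqrt(3.426201 + 0.092032) = 1.875695
dt = 1.875695 - 1.851 = 0.024695

0.024695


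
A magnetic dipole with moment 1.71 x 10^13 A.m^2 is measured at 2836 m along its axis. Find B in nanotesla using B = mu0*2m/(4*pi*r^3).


m = 1.71 x 10^13 = 17100000000000 A.m^2
2m = 34200000000000 A.m^2
r^3 = 2836^3 = 22809653056
B = (4pi*10^-7) * 34200000000000 / (4*pi * 22809653056) * 1e9
= 42976987.501108 / 286634553886.65 * 1e9
= 149936.5199 nT

149936.5199


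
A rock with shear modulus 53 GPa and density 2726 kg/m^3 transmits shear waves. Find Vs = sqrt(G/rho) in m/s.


Convert G to Pa: G = 53e9 Pa
Compute G/rho = 53e9 / 2726 = 19442406.4563
Vs = sqrt(19442406.4563) = 4409.35 m/s

4409.35


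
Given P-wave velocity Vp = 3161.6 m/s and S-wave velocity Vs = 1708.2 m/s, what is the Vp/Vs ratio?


Vp/Vs = 3161.6 / 1708.2
= 1.8508

1.8508


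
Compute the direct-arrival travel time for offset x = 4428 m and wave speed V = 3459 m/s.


t = x / V
= 4428 / 3459
= 1.2801 s

1.2801


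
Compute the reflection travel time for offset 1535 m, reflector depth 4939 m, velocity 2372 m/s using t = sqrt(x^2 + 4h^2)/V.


x^2 + 4h^2 = 1535^2 + 4*4939^2 = 2356225 + 97574884 = 99931109
sqrt(99931109) = 9996.5549
t = 9996.5549 / 2372 = 4.2144 s

4.2144


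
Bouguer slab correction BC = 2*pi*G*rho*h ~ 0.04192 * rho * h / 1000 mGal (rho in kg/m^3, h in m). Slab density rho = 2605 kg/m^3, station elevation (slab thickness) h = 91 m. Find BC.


BC = 0.04192 * rho * h / 1000
= 0.04192 * 2605 * 91 / 1000
= 9.9373 mGal

9.9373


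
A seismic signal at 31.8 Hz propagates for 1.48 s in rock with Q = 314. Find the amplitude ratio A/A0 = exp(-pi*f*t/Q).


pi*f*t/Q = pi*31.8*1.48/314 = 0.470879
A/A0 = exp(-0.470879) = 0.624453

0.624453


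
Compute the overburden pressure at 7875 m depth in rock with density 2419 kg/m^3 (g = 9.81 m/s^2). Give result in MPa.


P = rho * g * z / 1e6
= 2419 * 9.81 * 7875 / 1e6
= 186876821.25 / 1e6
= 186.8768 MPa

186.8768


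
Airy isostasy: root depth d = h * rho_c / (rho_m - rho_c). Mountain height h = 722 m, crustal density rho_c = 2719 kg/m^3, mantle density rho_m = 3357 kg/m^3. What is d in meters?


rho_m - rho_c = 3357 - 2719 = 638
d = 722 * 2719 / 638
= 1963118 / 638
= 3076.99 m

3076.99


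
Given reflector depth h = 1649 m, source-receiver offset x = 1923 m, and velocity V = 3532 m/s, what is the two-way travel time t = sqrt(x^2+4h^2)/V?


x^2 + 4h^2 = 1923^2 + 4*1649^2 = 3697929 + 10876804 = 14574733
sqrt(14574733) = 3817.6869
t = 3817.6869 / 3532 = 1.0809 s

1.0809


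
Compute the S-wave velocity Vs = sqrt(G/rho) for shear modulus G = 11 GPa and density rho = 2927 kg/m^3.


Convert G to Pa: G = 11e9 Pa
Compute G/rho = 11e9 / 2927 = 3758114.11
Vs = sqrt(3758114.11) = 1938.59 m/s

1938.59


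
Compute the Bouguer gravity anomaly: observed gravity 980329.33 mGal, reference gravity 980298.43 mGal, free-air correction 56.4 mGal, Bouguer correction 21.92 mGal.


BA = g_obs - g_ref + FAC - BC
= 980329.33 - 980298.43 + 56.4 - 21.92
= 65.38 mGal

65.38


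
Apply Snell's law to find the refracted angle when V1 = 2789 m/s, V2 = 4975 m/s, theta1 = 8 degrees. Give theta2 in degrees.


sin(theta1) = sin(8 deg) = 0.139173
sin(theta2) = V2/V1 * sin(theta1) = 4975/2789 * 0.139173 = 0.248256
theta2 = arcsin(0.248256) = 14.3743 degrees

14.3743


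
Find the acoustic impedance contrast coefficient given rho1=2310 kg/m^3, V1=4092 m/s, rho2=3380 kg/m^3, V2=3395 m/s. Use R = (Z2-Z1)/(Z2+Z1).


Z1 = 2310 * 4092 = 9452520
Z2 = 3380 * 3395 = 11475100
R = (11475100 - 9452520) / (11475100 + 9452520) = 2022580 / 20927620 = 0.0966

0.0966


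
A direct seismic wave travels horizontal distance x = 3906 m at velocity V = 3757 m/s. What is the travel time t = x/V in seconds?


t = x / V
= 3906 / 3757
= 1.0397 s

1.0397


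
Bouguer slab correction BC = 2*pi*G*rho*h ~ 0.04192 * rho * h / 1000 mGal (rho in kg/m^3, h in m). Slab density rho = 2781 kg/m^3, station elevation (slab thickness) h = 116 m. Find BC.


BC = 0.04192 * rho * h / 1000
= 0.04192 * 2781 * 116 / 1000
= 13.5232 mGal

13.5232


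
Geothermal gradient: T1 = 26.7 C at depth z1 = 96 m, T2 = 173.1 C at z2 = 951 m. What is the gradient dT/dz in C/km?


dT = 173.1 - 26.7 = 146.4 C
dz = 951 - 96 = 855 m
gradient = dT/dz * 1000 = 146.4/855 * 1000 = 171.2281 C/km

171.2281


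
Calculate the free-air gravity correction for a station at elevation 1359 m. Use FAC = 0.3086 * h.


FAC = 0.3086 * h
= 0.3086 * 1359
= 419.3874 mGal

419.3874


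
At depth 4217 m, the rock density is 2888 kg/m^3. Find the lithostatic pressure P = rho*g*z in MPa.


P = rho * g * z / 1e6
= 2888 * 9.81 * 4217 / 1e6
= 119473007.76 / 1e6
= 119.473 MPa

119.473


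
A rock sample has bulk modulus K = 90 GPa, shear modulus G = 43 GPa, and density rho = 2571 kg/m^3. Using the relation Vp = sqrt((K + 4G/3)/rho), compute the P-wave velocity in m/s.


First compute the effective modulus:
K + 4G/3 = 90e9 + 4*43e9/3 = 147333333333.33 Pa
Then divide by density:
147333333333.33 / 2571 = 57305847.2708 Pa/(kg/m^3)
Take the square root:
Vp = sqrt(57305847.2708) = 7570.06 m/s

7570.06


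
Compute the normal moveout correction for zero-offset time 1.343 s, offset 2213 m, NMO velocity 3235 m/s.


x/Vnmo = 2213/3235 = 0.68408
(x/Vnmo)^2 = 0.467966
t0^2 = 1.803649
sqrt(1.803649 + 0.467966) = 1.507188
dt = 1.507188 - 1.343 = 0.164188

0.164188


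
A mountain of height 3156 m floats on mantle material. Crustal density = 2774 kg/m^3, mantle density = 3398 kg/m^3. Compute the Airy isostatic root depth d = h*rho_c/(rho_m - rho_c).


rho_m - rho_c = 3398 - 2774 = 624
d = 3156 * 2774 / 624
= 8754744 / 624
= 14030.04 m

14030.04


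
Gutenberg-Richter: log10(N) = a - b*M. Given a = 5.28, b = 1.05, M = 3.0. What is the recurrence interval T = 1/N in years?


log10(N) = 5.28 - 1.05*3.0 = 2.13
N = 10^2.13 = 134.896288
T = 1/N = 1/134.896288 = 0.0074 years

0.0074


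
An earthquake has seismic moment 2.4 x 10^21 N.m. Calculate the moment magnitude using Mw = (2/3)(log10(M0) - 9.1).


log10(M0) = log10(2.4 x 10^21) = 21.3802
Mw = 2/3 * (21.3802 - 9.1)
= 2/3 * 12.2802
= 8.19

8.19


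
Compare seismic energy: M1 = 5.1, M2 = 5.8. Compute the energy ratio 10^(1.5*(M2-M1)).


M2 - M1 = 5.8 - 5.1 = 0.7
1.5 * 0.7 = 1.05
ratio = 10^1.05 = 11.22

11.22


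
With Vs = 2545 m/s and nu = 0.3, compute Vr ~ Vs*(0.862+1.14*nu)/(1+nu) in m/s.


Numerator factor = 0.862 + 1.14*0.3 = 1.204
Denominator = 1 + 0.3 = 1.3
Vr = 2545 * 1.204 / 1.3 = 2357.06 m/s

2357.06


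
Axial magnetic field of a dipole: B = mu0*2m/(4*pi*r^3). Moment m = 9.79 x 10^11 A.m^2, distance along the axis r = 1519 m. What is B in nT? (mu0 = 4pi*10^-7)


m = 9.79 x 10^11 = 979000000000 A.m^2
2m = 1958000000000 A.m^2
r^3 = 1519^3 = 3504881359
B = (4pi*10^-7) * 1958000000000 / (4*pi * 3504881359) * 1e9
= 2460495.366292 / 44043638116.55 * 1e9
= 55864.9438 nT

55864.9438


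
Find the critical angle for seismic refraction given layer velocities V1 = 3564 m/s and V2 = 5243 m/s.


V1/V2 = 3564/5243 = 0.679763
theta_c = arcsin(0.679763) = 42.8252 degrees

42.8252


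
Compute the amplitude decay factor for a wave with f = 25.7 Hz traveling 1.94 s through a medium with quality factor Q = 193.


pi*f*t/Q = pi*25.7*1.94/193 = 0.811573
A/A0 = exp(-0.811573) = 0.444159

0.444159


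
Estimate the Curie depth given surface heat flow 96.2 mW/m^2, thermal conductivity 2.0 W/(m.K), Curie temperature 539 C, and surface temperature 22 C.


T_Curie - T_surf = 539 - 22 = 517 C
Convert q to W/m^2: 96.2 mW/m^2 = 0.0962 W/m^2
d = 517 * 2.0 / 0.0962 = 10748.44 m

10748.44


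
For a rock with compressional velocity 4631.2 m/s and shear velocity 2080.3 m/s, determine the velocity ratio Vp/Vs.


Vp/Vs = 4631.2 / 2080.3
= 2.2262

2.2262


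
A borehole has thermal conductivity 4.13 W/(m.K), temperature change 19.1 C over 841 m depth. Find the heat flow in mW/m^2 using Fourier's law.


q = k * dT / dz * 1000
= 4.13 * 19.1 / 841 * 1000
= 0.093797 * 1000
= 93.7967 mW/m^2

93.7967


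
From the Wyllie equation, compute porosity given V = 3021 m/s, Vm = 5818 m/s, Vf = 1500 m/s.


1/V - 1/Vm = 1/3021 - 1/5818 = 0.00015914
1/Vf - 1/Vm = 1/1500 - 1/5818 = 0.00049479
phi = 0.00015914 / 0.00049479 = 0.3216

0.3216


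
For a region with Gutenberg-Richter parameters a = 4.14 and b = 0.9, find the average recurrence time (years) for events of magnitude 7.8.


log10(N) = 4.14 - 0.9*7.8 = -2.88
N = 10^-2.88 = 0.001318
T = 1/N = 1/0.001318 = 758.5776 years

758.5776


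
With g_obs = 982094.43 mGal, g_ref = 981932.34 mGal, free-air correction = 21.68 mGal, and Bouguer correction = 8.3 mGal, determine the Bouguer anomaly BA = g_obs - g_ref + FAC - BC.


BA = g_obs - g_ref + FAC - BC
= 982094.43 - 981932.34 + 21.68 - 8.3
= 175.47 mGal

175.47


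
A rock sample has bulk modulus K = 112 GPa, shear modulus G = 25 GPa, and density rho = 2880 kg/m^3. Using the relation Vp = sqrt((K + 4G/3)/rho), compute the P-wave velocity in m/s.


First compute the effective modulus:
K + 4G/3 = 112e9 + 4*25e9/3 = 145333333333.33 Pa
Then divide by density:
145333333333.33 / 2880 = 50462962.963 Pa/(kg/m^3)
Take the square root:
Vp = sqrt(50462962.963) = 7103.73 m/s

7103.73


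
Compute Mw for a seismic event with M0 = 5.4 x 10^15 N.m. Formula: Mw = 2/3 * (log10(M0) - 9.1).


log10(M0) = log10(5.4 x 10^15) = 15.7324
Mw = 2/3 * (15.7324 - 9.1)
= 2/3 * 6.6324
= 4.42

4.42


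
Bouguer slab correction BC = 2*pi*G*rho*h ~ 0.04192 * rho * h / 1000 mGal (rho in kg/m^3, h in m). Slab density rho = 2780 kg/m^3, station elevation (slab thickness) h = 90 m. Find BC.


BC = 0.04192 * rho * h / 1000
= 0.04192 * 2780 * 90 / 1000
= 10.4884 mGal

10.4884


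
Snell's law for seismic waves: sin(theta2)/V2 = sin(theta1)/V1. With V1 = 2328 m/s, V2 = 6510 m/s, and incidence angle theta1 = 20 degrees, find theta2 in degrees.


sin(theta1) = sin(20 deg) = 0.34202
sin(theta2) = V2/V1 * sin(theta1) = 6510/2328 * 0.34202 = 0.956422
theta2 = arcsin(0.956422) = 73.0231 degrees

73.0231


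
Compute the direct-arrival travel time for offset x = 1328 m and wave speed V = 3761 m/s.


t = x / V
= 1328 / 3761
= 0.3531 s

0.3531


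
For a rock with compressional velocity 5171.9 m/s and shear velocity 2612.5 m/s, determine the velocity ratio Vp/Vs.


Vp/Vs = 5171.9 / 2612.5
= 1.9797

1.9797


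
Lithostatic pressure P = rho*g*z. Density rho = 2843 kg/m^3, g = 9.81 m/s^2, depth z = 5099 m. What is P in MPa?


P = rho * g * z / 1e6
= 2843 * 9.81 * 5099 / 1e6
= 142210243.17 / 1e6
= 142.2102 MPa

142.2102


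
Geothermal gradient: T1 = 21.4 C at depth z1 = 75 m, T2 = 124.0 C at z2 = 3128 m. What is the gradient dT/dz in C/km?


dT = 124.0 - 21.4 = 102.6 C
dz = 3128 - 75 = 3053 m
gradient = dT/dz * 1000 = 102.6/3053 * 1000 = 33.6063 C/km

33.6063


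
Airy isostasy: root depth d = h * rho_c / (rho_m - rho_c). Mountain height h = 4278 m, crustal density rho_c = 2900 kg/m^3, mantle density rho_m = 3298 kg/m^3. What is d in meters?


rho_m - rho_c = 3298 - 2900 = 398
d = 4278 * 2900 / 398
= 12406200 / 398
= 31171.36 m

31171.36


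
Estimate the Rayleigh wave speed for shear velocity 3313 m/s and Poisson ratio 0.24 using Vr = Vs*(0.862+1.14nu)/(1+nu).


Numerator factor = 0.862 + 1.14*0.24 = 1.1356
Denominator = 1 + 0.24 = 1.24
Vr = 3313 * 1.1356 / 1.24 = 3034.07 m/s

3034.07


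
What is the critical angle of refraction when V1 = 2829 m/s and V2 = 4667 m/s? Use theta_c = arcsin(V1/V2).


V1/V2 = 2829/4667 = 0.606171
theta_c = arcsin(0.606171) = 37.3132 degrees

37.3132


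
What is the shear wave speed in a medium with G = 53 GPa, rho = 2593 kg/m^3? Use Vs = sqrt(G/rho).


Convert G to Pa: G = 53e9 Pa
Compute G/rho = 53e9 / 2593 = 20439645.1986
Vs = sqrt(20439645.1986) = 4521.02 m/s

4521.02


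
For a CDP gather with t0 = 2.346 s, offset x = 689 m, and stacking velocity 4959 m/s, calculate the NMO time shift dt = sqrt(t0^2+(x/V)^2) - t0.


x/Vnmo = 689/4959 = 0.138939
(x/Vnmo)^2 = 0.019304
t0^2 = 5.503716
sqrt(5.503716 + 0.019304) = 2.350111
dt = 2.350111 - 2.346 = 0.004111

0.004111


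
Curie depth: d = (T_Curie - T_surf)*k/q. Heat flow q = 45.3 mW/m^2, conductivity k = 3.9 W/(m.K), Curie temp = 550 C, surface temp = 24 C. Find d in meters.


T_Curie - T_surf = 550 - 24 = 526 C
Convert q to W/m^2: 45.3 mW/m^2 = 0.0453 W/m^2
d = 526 * 3.9 / 0.0453 = 45284.77 m

45284.77


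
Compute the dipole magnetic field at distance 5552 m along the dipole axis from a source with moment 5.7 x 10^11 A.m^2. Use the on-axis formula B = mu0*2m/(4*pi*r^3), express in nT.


m = 5.7 x 10^11 = 570000000000 A.m^2
2m = 1140000000000 A.m^2
r^3 = 5552^3 = 171138756608
B = (4pi*10^-7) * 1140000000000 / (4*pi * 171138756608) * 1e9
= 1432566.250037 / 2150593042016.74 * 1e9
= 666.1261 nT

666.1261


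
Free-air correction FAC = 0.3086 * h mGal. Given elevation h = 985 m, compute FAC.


FAC = 0.3086 * h
= 0.3086 * 985
= 303.971 mGal

303.971


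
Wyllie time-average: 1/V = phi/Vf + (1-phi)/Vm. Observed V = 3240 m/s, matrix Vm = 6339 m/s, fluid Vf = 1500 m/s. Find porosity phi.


1/V - 1/Vm = 1/3240 - 1/6339 = 0.00015089
1/Vf - 1/Vm = 1/1500 - 1/6339 = 0.00050891
phi = 0.00015089 / 0.00050891 = 0.2965

0.2965


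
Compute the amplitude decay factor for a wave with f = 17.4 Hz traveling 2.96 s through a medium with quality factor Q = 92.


pi*f*t/Q = pi*17.4*2.96/92 = 1.758746
A/A0 = exp(-1.758746) = 0.172261

0.172261


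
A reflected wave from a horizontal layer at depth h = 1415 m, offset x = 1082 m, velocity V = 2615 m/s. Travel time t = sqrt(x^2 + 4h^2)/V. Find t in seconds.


x^2 + 4h^2 = 1082^2 + 4*1415^2 = 1170724 + 8008900 = 9179624
sqrt(9179624) = 3029.7894
t = 3029.7894 / 2615 = 1.1586 s

1.1586


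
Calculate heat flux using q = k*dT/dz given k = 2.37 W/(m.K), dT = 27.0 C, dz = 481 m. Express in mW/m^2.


q = k * dT / dz * 1000
= 2.37 * 27.0 / 481 * 1000
= 0.133035 * 1000
= 133.0353 mW/m^2

133.0353


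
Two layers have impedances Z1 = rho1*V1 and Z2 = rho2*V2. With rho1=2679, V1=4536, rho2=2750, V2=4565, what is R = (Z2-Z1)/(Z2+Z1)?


Z1 = 2679 * 4536 = 12151944
Z2 = 2750 * 4565 = 12553750
R = (12553750 - 12151944) / (12553750 + 12151944) = 401806 / 24705694 = 0.0163

0.0163


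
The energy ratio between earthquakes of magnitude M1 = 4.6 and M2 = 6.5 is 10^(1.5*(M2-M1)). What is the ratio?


M2 - M1 = 6.5 - 4.6 = 1.9
1.5 * 1.9 = 2.85
ratio = 10^2.85 = 707.95

707.95


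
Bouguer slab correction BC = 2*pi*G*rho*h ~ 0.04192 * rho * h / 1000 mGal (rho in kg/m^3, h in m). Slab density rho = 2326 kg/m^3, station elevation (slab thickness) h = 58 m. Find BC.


BC = 0.04192 * rho * h / 1000
= 0.04192 * 2326 * 58 / 1000
= 5.6553 mGal

5.6553


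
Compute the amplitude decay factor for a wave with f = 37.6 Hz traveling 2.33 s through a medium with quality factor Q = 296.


pi*f*t/Q = pi*37.6*2.33/296 = 0.929827
A/A0 = exp(-0.929827) = 0.394622

0.394622


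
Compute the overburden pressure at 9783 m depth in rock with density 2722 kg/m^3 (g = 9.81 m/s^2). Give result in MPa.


P = rho * g * z / 1e6
= 2722 * 9.81 * 9783 / 1e6
= 261233688.06 / 1e6
= 261.2337 MPa

261.2337


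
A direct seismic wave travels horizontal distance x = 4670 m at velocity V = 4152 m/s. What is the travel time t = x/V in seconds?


t = x / V
= 4670 / 4152
= 1.1248 s

1.1248


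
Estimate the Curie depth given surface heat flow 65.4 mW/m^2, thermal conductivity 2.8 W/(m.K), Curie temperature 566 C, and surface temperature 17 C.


T_Curie - T_surf = 566 - 17 = 549 C
Convert q to W/m^2: 65.4 mW/m^2 = 0.0654 W/m^2
d = 549 * 2.8 / 0.0654 = 23504.59 m

23504.59


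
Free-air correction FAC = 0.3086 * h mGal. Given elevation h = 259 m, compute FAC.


FAC = 0.3086 * h
= 0.3086 * 259
= 79.9274 mGal

79.9274


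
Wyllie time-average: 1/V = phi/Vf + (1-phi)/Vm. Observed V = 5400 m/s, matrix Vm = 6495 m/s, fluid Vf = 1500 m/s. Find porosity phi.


1/V - 1/Vm = 1/5400 - 1/6495 = 3.122e-05
1/Vf - 1/Vm = 1/1500 - 1/6495 = 0.0005127
phi = 3.122e-05 / 0.0005127 = 0.0609

0.0609


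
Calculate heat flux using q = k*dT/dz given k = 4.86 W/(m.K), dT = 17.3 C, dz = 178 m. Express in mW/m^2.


q = k * dT / dz * 1000
= 4.86 * 17.3 / 178 * 1000
= 0.472348 * 1000
= 472.3483 mW/m^2

472.3483


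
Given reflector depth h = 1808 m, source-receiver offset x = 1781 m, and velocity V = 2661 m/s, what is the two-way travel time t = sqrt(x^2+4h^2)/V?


x^2 + 4h^2 = 1781^2 + 4*1808^2 = 3171961 + 13075456 = 16247417
sqrt(16247417) = 4030.8085
t = 4030.8085 / 2661 = 1.5148 s

1.5148


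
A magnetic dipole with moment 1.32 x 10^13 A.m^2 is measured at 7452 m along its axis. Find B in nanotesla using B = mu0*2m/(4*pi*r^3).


m = 1.32 x 10^13 = 13200000000000 A.m^2
2m = 26400000000000 A.m^2
r^3 = 7452^3 = 413826729408
B = (4pi*10^-7) * 26400000000000 / (4*pi * 413826729408) * 1e9
= 33175218.421908 / 5200300051869.06 * 1e9
= 6379.4816 nT

6379.4816


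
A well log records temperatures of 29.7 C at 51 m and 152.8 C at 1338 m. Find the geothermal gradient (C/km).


dT = 152.8 - 29.7 = 123.1 C
dz = 1338 - 51 = 1287 m
gradient = dT/dz * 1000 = 123.1/1287 * 1000 = 95.6488 C/km

95.6488


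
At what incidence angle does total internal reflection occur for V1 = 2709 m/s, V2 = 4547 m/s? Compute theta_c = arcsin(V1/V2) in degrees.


V1/V2 = 2709/4547 = 0.595777
theta_c = arcsin(0.595777) = 36.5681 degrees

36.5681


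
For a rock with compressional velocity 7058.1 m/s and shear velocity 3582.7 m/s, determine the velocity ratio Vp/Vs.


Vp/Vs = 7058.1 / 3582.7
= 1.9701

1.9701


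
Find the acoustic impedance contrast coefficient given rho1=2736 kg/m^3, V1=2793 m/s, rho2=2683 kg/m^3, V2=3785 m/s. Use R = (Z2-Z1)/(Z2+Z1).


Z1 = 2736 * 2793 = 7641648
Z2 = 2683 * 3785 = 10155155
R = (10155155 - 7641648) / (10155155 + 7641648) = 2513507 / 17796803 = 0.1412

0.1412


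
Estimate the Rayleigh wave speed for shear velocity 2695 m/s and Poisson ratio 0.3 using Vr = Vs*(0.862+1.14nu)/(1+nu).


Numerator factor = 0.862 + 1.14*0.3 = 1.204
Denominator = 1 + 0.3 = 1.3
Vr = 2695 * 1.204 / 1.3 = 2495.98 m/s

2495.98
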